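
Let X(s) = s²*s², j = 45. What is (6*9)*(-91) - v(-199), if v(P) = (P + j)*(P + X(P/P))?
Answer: -35406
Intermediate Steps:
X(s) = s⁴
v(P) = (1 + P)*(45 + P) (v(P) = (P + 45)*(P + (P/P)⁴) = (45 + P)*(P + 1⁴) = (45 + P)*(P + 1) = (45 + P)*(1 + P) = (1 + P)*(45 + P))
(6*9)*(-91) - v(-199) = (6*9)*(-91) - (45 + (-199)² + 46*(-199)) = 54*(-91) - (45 + 39601 - 9154) = -4914 - 1*30492 = -4914 - 30492 = -35406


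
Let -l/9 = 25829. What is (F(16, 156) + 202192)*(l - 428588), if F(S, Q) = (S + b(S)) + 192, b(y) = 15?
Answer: -133806233335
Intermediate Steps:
l = -232461 (l = -9*25829 = -232461)
F(S, Q) = 207 + S (F(S, Q) = (S + 15) + 192 = (15 + S) + 192 = 207 + S)
(F(16, 156) + 202192)*(l - 428588) = ((207 + 16) + 202192)*(-232461 - 428588) = (223 + 202192)*(-661049) = 202415*(-661049) = -133806233335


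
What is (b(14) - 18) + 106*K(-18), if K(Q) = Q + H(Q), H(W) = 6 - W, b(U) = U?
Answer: 632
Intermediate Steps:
K(Q) = 6 (K(Q) = Q + (6 - Q) = 6)
(b(14) - 18) + 106*K(-18) = (14 - 18) + 106*6 = -4 + 636 = 632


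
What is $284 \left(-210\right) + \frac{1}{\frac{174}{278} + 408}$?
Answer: $- \frac{3387492221}{56799} \approx -59640.0$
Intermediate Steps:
$284 \left(-210\right) + \frac{1}{\frac{174}{278} + 408} = -59640 + \frac{1}{174 \cdot \frac{1}{278} + 408} = -59640 + \frac{1}{\frac{87}{139} + 408} = -59640 + \frac{1}{\frac{56799}{139}} = -59640 + \frac{139}{56799} = - \frac{3387492221}{56799}$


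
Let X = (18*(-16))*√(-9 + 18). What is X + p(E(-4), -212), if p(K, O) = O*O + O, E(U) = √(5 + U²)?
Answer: 43868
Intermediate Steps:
X = -864 (X = -288*√9 = -288*3 = -864)
p(K, O) = O + O² (p(K, O) = O² + O = O + O²)
X + p(E(-4), -212) = -864 - 212*(1 - 212) = -864 - 212*(-211) = -864 + 44732 = 43868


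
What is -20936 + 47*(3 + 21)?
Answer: -19808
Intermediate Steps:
-20936 + 47*(3 + 21) = -20936 + 47*24 = -20936 + 1128 = -19808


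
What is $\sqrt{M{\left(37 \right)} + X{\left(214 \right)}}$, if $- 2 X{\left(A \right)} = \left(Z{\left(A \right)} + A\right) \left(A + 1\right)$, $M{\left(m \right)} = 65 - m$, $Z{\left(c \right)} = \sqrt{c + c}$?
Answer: $\sqrt{-22977 - 215 \sqrt{107}} \approx 158.75 i$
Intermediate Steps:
$Z{\left(c \right)} = \sqrt{2} \sqrt{c}$ ($Z{\left(c \right)} = \sqrt{2 c} = \sqrt{2} \sqrt{c}$)
$X{\left(A \right)} = - \frac{\left(1 + A\right) \left(A + \sqrt{2} \sqrt{A}\right)}{2}$ ($X{\left(A \right)} = - \frac{\left(\sqrt{2} \sqrt{A} + A\right) \left(A + 1\right)}{2} = - \frac{\left(A + \sqrt{2} \sqrt{A}\right) \left(1 + A\right)}{2} = - \frac{\left(1 + A\right) \left(A + \sqrt{2} \sqrt{A}\right)}{2}$)
$\sqrt{M{\left(37 \right)} + X{\left(214 \right)}} = \sqrt{\left(65 - 37\right) - \left(107 + 22898 + \frac{\sqrt{2} \sqrt{214}}{2} + \frac{\sqrt{2} \cdot 214^{\frac{3}{2}}}{2}\right)} = \sqrt{\left(65 - 37\right) - \left(23005 + \sqrt{107} + \frac{\sqrt{2} \cdot 214 \sqrt{214}}{2}\right)} = \sqrt{28 - \left(23005 + 215 \sqrt{107}\right)} = \sqrt{-22977 - 215 \sqrt{107}}$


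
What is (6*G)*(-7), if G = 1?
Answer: -42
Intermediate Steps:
(6*G)*(-7) = (6*1)*(-7) = 6*(-7) = -42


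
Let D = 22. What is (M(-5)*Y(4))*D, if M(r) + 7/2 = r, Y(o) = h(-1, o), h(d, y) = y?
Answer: -748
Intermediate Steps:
Y(o) = o
M(r) = -7/2 + r
(M(-5)*Y(4))*D = ((-7/2 - 5)*4)*22 = -17/2*4*22 = -34*22 = -748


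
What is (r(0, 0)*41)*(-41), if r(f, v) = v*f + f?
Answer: 0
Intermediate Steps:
r(f, v) = f + f*v (r(f, v) = f*v + f = f + f*v)
(r(0, 0)*41)*(-41) = ((0*(1 + 0))*41)*(-41) = ((0*1)*41)*(-41) = (0*41)*(-41) = 0*(-41) = 0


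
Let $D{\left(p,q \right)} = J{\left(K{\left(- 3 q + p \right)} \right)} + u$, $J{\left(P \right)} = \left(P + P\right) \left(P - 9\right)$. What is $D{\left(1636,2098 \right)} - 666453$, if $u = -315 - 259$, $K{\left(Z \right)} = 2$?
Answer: $-667055$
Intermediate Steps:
$J{\left(P \right)} = 2 P \left(-9 + P\right)$
$u = -574$ ($u = -315 - 259 = -574$)
$D{\left(p,q \right)} = -602$ ($D{\left(p,q \right)} = 2 \cdot 2 \left(-9 + 2\right) - 574 = 2 \cdot 2 \left(-7\right) - 574 = -28 - 574 = -602$)
$D{\left(1636,2098 \right)} - 666453 = -602 - 666453 = -667055$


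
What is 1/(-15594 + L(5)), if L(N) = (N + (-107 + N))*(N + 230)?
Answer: -1/38389 ≈ -2.6049e-5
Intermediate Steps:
L(N) = (-107 + 2*N)*(230 + N)
1/(-15594 + L(5)) = 1/(-15594 + (-24610 + 2*5**2 + 353*5)) = 1/(-15594 + (-24610 + 2*25 + 1765)) = 1/(-15594 + (-24610 + 50 + 1765)) = 1/(-15594 - 22795) = 1/(-38389) = -1/38389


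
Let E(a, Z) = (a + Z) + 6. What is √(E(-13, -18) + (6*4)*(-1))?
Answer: 7*I ≈ 7.0*I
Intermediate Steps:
E(a, Z) = 6 + Z + a (E(a, Z) = (Z + a) + 6 = 6 + Z + a)
√(E(-13, -18) + (6*4)*(-1)) = √((6 - 18 - 13) + (6*4)*(-1)) = √(-25 + 24*(-1)) = √(-25 - 24) = √(-49) = 7*I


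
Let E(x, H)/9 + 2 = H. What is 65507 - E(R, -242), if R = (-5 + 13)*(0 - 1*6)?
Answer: 67703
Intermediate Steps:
R = -48 (R = 8*(0 - 6) = 8*(-6) = -48)
E(x, H) = -18 + 9*H
65507 - E(R, -242) = 65507 - (-18 + 9*(-242)) = 65507 - (-18 - 2178) = 65507 - 1*(-2196) = 65507 + 2196 = 67703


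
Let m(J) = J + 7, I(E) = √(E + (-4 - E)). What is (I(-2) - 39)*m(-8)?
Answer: 39 - 2*I ≈ 39.0 - 2.0*I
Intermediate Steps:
I(E) = 2*I (I(E) = √(-4) = 2*I)
m(J) = 7 + J
(I(-2) - 39)*m(-8) = (2*I - 39)*(7 - 8) = (-39 + 2*I)*(-1) = 39 - 2*I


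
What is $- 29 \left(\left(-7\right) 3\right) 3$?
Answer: $1827$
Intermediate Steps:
$- 29 \left(\left(-7\right) 3\right) 3 = \left(-29\right) \left(-21\right) 3 = 609 \cdot 3 = 1827$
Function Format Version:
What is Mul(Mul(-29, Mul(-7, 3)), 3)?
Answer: 1827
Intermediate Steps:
Mul(Mul(-29, Mul(-7, 3)), 3) = Mul(Mul(-29, -21), 3) = Mul(609, 3) = 1827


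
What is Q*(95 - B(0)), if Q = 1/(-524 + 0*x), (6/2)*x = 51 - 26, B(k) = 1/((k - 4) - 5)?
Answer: -214/1179 ≈ -0.18151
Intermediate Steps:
B(k) = 1/(-9 + k) (B(k) = 1/((-4 + k) - 5) = 1/(-9 + k))
x = 25/3 (x = (51 - 26)/3 = (1/3)*25 = 25/3 ≈ 8.3333)
Q = -1/524 (Q = 1/(-524 + 0*(25/3)) = 1/(-524 + 0) = 1/(-524) = -1/524 ≈ -0.0019084)
Q*(95 - B(0)) = -(95 - 1/(-9 + 0))/524 = -(95 - 1/(-9))/524 = -(95 - 1*(-1/9))/524 = -(95 + 1/9)/524 = -1/524*856/9 = -214/1179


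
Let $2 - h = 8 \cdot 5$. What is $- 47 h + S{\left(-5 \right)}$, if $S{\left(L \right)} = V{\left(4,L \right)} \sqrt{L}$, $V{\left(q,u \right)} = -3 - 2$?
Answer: $1786 - 5 i \sqrt{5} \approx 1786.0 - 11.18 i$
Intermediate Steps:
$h = -38$ ($h = 2 - 8 \cdot 5 = 2 - 40 = -38$)
$V{\left(q,u \right)} = -5$ ($V{\left(q,u \right)} = -3 - 2 = -5$)
$S{\left(L \right)} = - 5 \sqrt{L}$
$- 47 h + S{\left(-5 \right)} = \left(-47\right) \left(-38\right) - 5 \sqrt{-5} = 1786 - 5 i \sqrt{5}$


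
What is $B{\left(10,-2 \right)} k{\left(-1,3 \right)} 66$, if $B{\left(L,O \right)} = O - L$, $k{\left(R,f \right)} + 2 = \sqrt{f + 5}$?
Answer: $1584 - 1584 \sqrt{2} \approx -656.11$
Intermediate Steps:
$k{\left(R,f \right)} = -2 + \sqrt{5 + f}$ ($k{\left(R,f \right)} = -2 + \sqrt{f + 5} = -2 + \sqrt{5 + f}$)
$B{\left(10,-2 \right)} k{\left(-1,3 \right)} 66 = \left(-2 - 10\right) \left(-2 + \sqrt{5 + 3}\right) 66 = \left(-2 - 10\right) \left(-2 + \sqrt{8}\right) 66 = - 12 \left(-2 + 2 \sqrt{2}\right) 66 = \left(24 - 24 \sqrt{2}\right) 66 = 1584 - 1584 \sqrt{2}$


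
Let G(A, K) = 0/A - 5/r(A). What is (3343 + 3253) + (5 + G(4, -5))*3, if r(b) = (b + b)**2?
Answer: 423089/64 ≈ 6610.8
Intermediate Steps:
r(b) = 4*b**2 (r(b) = (2*b)**2 = 4*b**2)
G(A, K) = -5/(4*A**2) (G(A, K) = 0/A - 5*1/(4*A**2) = 0 - 5/(4*A**2) = -5/(4*A**2))
(3343 + 3253) + (5 + G(4, -5))*3 = (3343 + 3253) + (5 - 5/4/4**2)*3 = 6596 + (5 - 5/4*1/16)*3 = 6596 + (5 - 5/64)*3 = 6596 + (315/64)*3 = 6596 + 945/64 = 423089/64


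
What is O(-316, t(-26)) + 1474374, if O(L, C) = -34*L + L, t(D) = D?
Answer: 1484802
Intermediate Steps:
O(L, C) = -33*L
O(-316, t(-26)) + 1474374 = -33*(-316) + 1474374 = 10428 + 1474374 = 1484802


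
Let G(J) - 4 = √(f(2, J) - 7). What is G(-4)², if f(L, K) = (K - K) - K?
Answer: (4 + I*√3)² ≈ 13.0 + 13.856*I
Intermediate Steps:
f(L, K) = -K (f(L, K) = 0 - K = -K)
G(J) = 4 + √(-7 - J) (G(J) = 4 + √(-J - 7) = 4 + √(-7 - J))
G(-4)² = (4 + √(-7 - 1*(-4)))² = (4 + √(-7 + 4))² = (4 + √(-3))² = (4 + I*√3)²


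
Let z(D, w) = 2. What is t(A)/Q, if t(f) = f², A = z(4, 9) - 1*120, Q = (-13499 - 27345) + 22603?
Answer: -13924/18241 ≈ -0.76334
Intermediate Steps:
Q = -18241 (Q = -40844 + 22603 = -18241)
A = -118 (A = 2 - 1*120 = 2 - 120 = -118)
t(A)/Q = (-118)²/(-18241) = 13924*(-1/18241) = -13924/18241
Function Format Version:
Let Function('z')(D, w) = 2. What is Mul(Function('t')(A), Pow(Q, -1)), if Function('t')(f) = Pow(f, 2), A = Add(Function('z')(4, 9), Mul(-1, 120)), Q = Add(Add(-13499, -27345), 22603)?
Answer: Rational(-13924, 18241) ≈ -0.76334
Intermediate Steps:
Q = -18241 (Q = Add(-40844, 22603) = -18241)
A = -118 (A = Add(2, Mul(-1, 120)) = Add(2, -120) = -118)
Mul(Function('t')(A), Pow(Q, -1)) = Mul(Pow(-118, 2), Pow(-18241, -1)) = Mul(13924, Rational(-1, 18241)) = Rational(-13924, 18241)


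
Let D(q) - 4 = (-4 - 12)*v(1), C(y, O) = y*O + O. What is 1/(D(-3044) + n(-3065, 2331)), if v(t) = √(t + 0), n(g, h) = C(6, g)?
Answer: -1/21467 ≈ -4.6583e-5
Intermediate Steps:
C(y, O) = O + O*y (C(y, O) = O*y + O = O + O*y)
n(g, h) = 7*g (n(g, h) = g*(1 + 6) = g*7 = 7*g)
v(t) = √t
D(q) = -12 (D(q) = 4 + (-4 - 12)*√1 = 4 - 16*1 = 4 - 16 = -12)
1/(D(-3044) + n(-3065, 2331)) = 1/(-12 + 7*(-3065)) = 1/(-12 - 21455) = 1/(-21467) = -1/21467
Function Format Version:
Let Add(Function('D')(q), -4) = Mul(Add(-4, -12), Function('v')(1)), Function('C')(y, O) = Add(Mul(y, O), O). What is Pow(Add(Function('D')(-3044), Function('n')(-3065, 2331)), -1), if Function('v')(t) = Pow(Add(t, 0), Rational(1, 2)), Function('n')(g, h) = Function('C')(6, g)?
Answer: Rational(-1, 21467) ≈ -4.6583e-5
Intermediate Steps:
Function('C')(y, O) = Add(O, Mul(O, y)) (Function('C')(y, O) = Add(Mul(O, y), O) = Add(O, Mul(O, y)))
Function('n')(g, h) = Mul(7, g) (Function('n')(g, h) = Mul(g, Add(1, 6)) = Mul(g, 7) = Mul(7, g))
Function('v')(t) = Pow(t, Rational(1, 2))
Function('D')(q) = -12 (Function('D')(q) = Add(4, Mul(Add(-4, -12), Pow(1, Rational(1, 2)))) = Add(4, Mul(-16, 1)) = Add(4, -16) = -12)
Pow(Add(Function('D')(-3044), Function('n')(-3065, 2331)), -1) = Pow(Add(-12, Mul(7, -3065)), -1) = Pow(Add(-12, -21455), -1) = Pow(-21467, -1) = Rational(-1, 21467)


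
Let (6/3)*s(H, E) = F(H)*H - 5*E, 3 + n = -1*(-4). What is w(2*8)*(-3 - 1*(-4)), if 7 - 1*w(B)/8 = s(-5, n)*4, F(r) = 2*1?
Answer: 296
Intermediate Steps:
n = 1 (n = -3 - 1*(-4) = -3 + 4 = 1)
F(r) = 2
s(H, E) = H - 5*E/2 (s(H, E) = (2*H - 5*E)/2 = (-5*E + 2*H)/2 = H - 5*E/2)
w(B) = 296 (w(B) = 56 - 8*(-5 - 5/2*1)*4 = 56 - 8*(-5 - 5/2)*4 = 56 - (-60)*4 = 56 - 8*(-30) = 56 + 240 = 296)
w(2*8)*(-3 - 1*(-4)) = 296*(-3 - 1*(-4)) = 296*(-3 + 4) = 296*1 = 296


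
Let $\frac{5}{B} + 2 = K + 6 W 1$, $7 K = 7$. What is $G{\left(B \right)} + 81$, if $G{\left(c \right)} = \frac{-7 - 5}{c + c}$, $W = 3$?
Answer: $\frac{303}{5} \approx 60.6$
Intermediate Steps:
$K = 1$ ($K = \frac{1}{7} \cdot 7 = 1$)
$B = \frac{5}{17}$ ($B = \frac{5}{-2 + \left(1 + 6 \cdot 3 \cdot 1\right)} = \frac{5}{-2 + \left(1 + 18 \cdot 1\right)} = \frac{5}{-2 + \left(1 + 18\right)} = \frac{5}{-2 + 19} = \frac{5}{17} \approx 0.29412$)
$G{\left(c \right)} = - \frac{6}{c}$ ($G{\left(c \right)} = - \frac{12}{2 c} = - 12 \frac{1}{2 c} = - \frac{6}{c}$)
$G{\left(B \right)} + 81 = - \frac{6}{\frac{5}{17}} + 81 = \left(-6\right) \frac{17}{5} + 81 = - \frac{102}{5} + 81 = \frac{303}{5}$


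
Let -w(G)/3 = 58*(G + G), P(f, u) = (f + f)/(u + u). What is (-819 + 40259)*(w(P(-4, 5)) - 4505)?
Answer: -166697104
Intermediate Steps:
P(f, u) = f/u (P(f, u) = (2*f)/((2*u)) = (2*f)*(1/(2*u)) = f/u)
w(G) = -348*G (w(G) = -174*(G + G) = -174*2*G = -348*G)
(-819 + 40259)*(w(P(-4, 5)) - 4505) = (-819 + 40259)*(-(-1392)/5 - 4505) = 39440*(-(-1392)/5 - 4505) = 39440*(-348*(-4/5) - 4505) = 39440*(1392/5 - 4505) = 39440*(-21133/5) = -166697104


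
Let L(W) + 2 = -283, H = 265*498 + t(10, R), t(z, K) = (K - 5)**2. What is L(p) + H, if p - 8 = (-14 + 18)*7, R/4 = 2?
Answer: 131694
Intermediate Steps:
R = 8 (R = 4*2 = 8)
t(z, K) = (-5 + K)**2
p = 36 (p = 8 + (-14 + 18)*7 = 8 + 4*7 = 8 + 28 = 36)
H = 131979 (H = 265*498 + (-5 + 8)**2 = 131970 + 3**2 = 131970 + 9 = 131979)
L(W) = -285 (L(W) = -2 - 283 = -285)
L(p) + H = -285 + 131979 = 131694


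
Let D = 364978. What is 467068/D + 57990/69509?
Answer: 26815251916/12684627901 ≈ 2.1140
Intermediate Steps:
467068/D + 57990/69509 = 467068/364978 + 57990/69509 = 467068*(1/364978) + 57990*(1/69509) = 233534/182489 + 57990/69509 = 26815251916/12684627901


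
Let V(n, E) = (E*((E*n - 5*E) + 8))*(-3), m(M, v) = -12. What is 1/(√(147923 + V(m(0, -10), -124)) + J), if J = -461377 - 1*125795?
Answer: -587172/344770022509 - 5*√37403/344770022509 ≈ -1.7059e-6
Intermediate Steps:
J = -587172 (J = -461377 - 125795 = -587172)
V(n, E) = -3*E*(8 - 5*E + E*n) (V(n, E) = (E*((-5*E + E*n) + 8))*(-3) = (E*(8 - 5*E + E*n))*(-3) = -3*E*(8 - 5*E + E*n))
1/(√(147923 + V(m(0, -10), -124)) + J) = 1/(√(147923 + 3*(-124)*(-8 + 5*(-124) - 1*(-124)*(-12))) - 587172) = 1/(√(147923 + 3*(-124)*(-8 - 620 - 1488)) - 587172) = 1/(√(147923 + 3*(-124)*(-2116)) - 587172) = 1/(√(147923 + 787152) - 587172) = 1/(√935075 - 587172) = 1/(5*√37403 - 587172) = 1/(-587172 + 5*√37403)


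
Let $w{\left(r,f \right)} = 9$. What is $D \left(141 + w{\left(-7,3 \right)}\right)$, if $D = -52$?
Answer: $-7800$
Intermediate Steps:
$D \left(141 + w{\left(-7,3 \right)}\right) = - 52 \left(141 + 9\right) = \left(-52\right) 150 = -7800$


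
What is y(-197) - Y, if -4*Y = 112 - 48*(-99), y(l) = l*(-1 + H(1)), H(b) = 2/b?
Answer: 1019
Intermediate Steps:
y(l) = l (y(l) = l*(-1 + 2/1) = l*(-1 + 2*1) = l*(-1 + 2) = l*1 = l)
Y = -1216 (Y = -(112 - 48*(-99))/4 = -(112 + 4752)/4 = -¼*4864 = -1216)
y(-197) - Y = -197 - 1*(-1216) = -197 + 1216 = 1019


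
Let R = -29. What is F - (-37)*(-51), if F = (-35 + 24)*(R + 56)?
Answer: -2184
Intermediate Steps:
F = -297 (F = (-35 + 24)*(-29 + 56) = -11*27 = -297)
F - (-37)*(-51) = -297 - (-37)*(-51) = -297 - 37*51 = -297 - 1887 = -2184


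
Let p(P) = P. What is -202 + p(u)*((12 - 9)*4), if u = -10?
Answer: -322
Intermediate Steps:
-202 + p(u)*((12 - 9)*4) = -202 - 10*(12 - 9)*4 = -202 - 30*4 = -202 - 10*12 = -202 - 120 = -322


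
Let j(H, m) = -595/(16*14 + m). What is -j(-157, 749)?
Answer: 85/139 ≈ 0.61151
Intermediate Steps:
j(H, m) = -595/(224 + m)
-j(-157, 749) = -(-595)/(224 + 749) = -(-595)/973 = -1*(-85/139) = 85/139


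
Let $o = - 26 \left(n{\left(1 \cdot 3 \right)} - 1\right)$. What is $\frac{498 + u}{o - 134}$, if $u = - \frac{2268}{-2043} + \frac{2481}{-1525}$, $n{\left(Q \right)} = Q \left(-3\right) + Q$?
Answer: $\frac{57405421}{5538800} \approx 10.364$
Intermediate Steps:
$n{\left(Q \right)} = - 2 Q$ ($n{\left(Q \right)} = - 3 Q + Q = - 2 Q$)
$u = - \frac{178887}{346175}$ ($u = \left(-2268\right) \left(- \frac{1}{2043}\right) + 2481 \left(- \frac{1}{1525}\right) = \frac{252}{227} - \frac{2481}{1525} = - \frac{178887}{346175} \approx -0.51675$)
$o = 182$ ($o = - 26 \left(- 2 \cdot 1 \cdot 3 - 1\right) = - 26 \left(\left(-2\right) 3 - 1\right) = - 26 \left(-6 - 1\right) = \left(-26\right) \left(-7\right) = 182$)
$\frac{498 + u}{o - 134} = \frac{498 - \frac{178887}{346175}}{182 - 134} = \frac{172216263}{346175 \cdot 48} = \frac{172216263}{346175} \cdot \frac{1}{48} = \frac{57405421}{5538800}$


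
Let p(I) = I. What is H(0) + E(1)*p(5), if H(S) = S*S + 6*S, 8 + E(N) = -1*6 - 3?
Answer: -85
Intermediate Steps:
E(N) = -17 (E(N) = -8 + (-1*6 - 3) = -8 + (-6 - 3) = -8 - 9 = -17)
H(S) = S**2 + 6*S
H(0) + E(1)*p(5) = 0*(6 + 0) - 17*5 = 0*6 - 85 = 0 - 85 = -85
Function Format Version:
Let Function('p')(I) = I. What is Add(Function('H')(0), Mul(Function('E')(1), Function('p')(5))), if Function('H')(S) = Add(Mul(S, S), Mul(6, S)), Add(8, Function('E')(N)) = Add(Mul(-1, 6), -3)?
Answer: -85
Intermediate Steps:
Function('E')(N) = -17 (Function('E')(N) = Add(-8, Add(Mul(-1, 6), -3)) = Add(-8, Add(-6, -3)) = Add(-8, -9) = -17)
Function('H')(S) = Add(Pow(S, 2), Mul(6, S))
Add(Function('H')(0), Mul(Function('E')(1), Function('p')(5))) = Add(Mul(0, Add(6, 0)), Mul(-17, 5)) = Add(Mul(0, 6), -85) = Add(0, -85) = -85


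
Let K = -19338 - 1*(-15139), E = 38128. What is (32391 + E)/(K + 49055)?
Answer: 70519/44856 ≈ 1.5721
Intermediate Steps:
K = -4199 (K = -19338 + 15139 = -4199)
(32391 + E)/(K + 49055) = (32391 + 38128)/(-4199 + 49055) = 70519/44856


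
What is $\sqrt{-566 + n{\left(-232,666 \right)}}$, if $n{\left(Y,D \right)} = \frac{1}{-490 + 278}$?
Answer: $\frac{i \sqrt{6359629}}{106} \approx 23.791 i$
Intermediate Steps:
$n{\left(Y,D \right)} = - \frac{1}{212}$ ($n{\left(Y,D \right)} = \frac{1}{-212} = - \frac{1}{212}$)
$\sqrt{-566 + n{\left(-232,666 \right)}} = \sqrt{-566 - \frac{1}{212}} = \sqrt{- \frac{119993}{212}} = \frac{i \sqrt{6359629}}{106}$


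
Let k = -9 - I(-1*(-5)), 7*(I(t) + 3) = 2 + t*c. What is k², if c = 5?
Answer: 4761/49 ≈ 97.163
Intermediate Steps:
I(t) = -19/7 + 5*t/7 (I(t) = -3 + (2 + t*5)/7 = -3 + (2 + 5*t)/7 = -3 + (2/7 + 5*t/7) = -19/7 + 5*t/7)
k = -69/7 (k = -9 - (-19/7 + 5*(-1*(-5))/7) = -9 - (-19/7 + (5/7)*5) = -9 - (-19/7 + 25/7) = -9 - 1*6/7 = -9 - 6/7 = -69/7 ≈ -9.8571)
k² = (-69/7)² = 4761/49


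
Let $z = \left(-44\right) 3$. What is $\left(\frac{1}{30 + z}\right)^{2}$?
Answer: $\frac{1}{10404} \approx 9.6117 \cdot 10^{-5}$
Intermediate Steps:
$z = -132$
$\left(\frac{1}{30 + z}\right)^{2} = \left(\frac{1}{30 - 132}\right)^{2} = \left(\frac{1}{-102}\right)^{2} = \left(- \frac{1}{102}\right)^{2} = \frac{1}{10404}$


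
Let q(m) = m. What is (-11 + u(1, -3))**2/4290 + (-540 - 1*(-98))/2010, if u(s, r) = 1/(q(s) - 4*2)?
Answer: -103441/541695 ≈ -0.19096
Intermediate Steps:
u(s, r) = 1/(-8 + s) (u(s, r) = 1/(s - 4*2) = 1/(s - 8) = 1/(-8 + s))
(-11 + u(1, -3))**2/4290 + (-540 - 1*(-98))/2010 = (-11 + 1/(-8 + 1))**2/4290 + (-540 - 1*(-98))/2010 = (-11 + 1/(-7))**2*(1/4290) + (-540 + 98)*(1/2010) = (-11 - 1/7)**2*(1/4290) - 442*1/2010 = (-78/7)**2*(1/4290) - 221/1005 = (6084/49)*(1/4290) - 221/1005 = 78/2695 - 221/1005 = -103441/541695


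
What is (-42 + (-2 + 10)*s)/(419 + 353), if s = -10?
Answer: -61/386 ≈ -0.15803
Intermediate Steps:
(-42 + (-2 + 10)*s)/(419 + 353) = (-42 + (-2 + 10)*(-10))/(419 + 353) = (-42 + 8*(-10))/772 = (-42 - 80)*(1/772) = -122*1/772 = -61/386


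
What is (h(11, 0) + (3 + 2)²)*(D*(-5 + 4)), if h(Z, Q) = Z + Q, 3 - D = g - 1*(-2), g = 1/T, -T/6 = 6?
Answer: -37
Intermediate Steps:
T = -36 (T = -6*6 = -36)
g = -1/36 (g = 1/(-36) = -1/36 ≈ -0.027778)
D = 37/36 (D = 3 - (-1/36 - 1*(-2)) = 3 - (-1/36 + 2) = 3 - 1*71/36 = 3 - 71/36 = 37/36 ≈ 1.0278)
h(Z, Q) = Q + Z
(h(11, 0) + (3 + 2)²)*(D*(-5 + 4)) = ((0 + 11) + (3 + 2)²)*(37*(-5 + 4)/36) = (11 + 5²)*((37/36)*(-1)) = (11 + 25)*(-37/36) = 36*(-37/36) = -37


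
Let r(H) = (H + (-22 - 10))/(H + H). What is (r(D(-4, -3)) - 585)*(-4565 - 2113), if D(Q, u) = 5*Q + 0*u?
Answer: 19489743/5 ≈ 3.8979e+6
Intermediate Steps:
D(Q, u) = 5*Q (D(Q, u) = 5*Q + 0 = 5*Q)
r(H) = (-32 + H)/(2*H) (r(H) = (H - 32)/((2*H)) = (-32 + H)*(1/(2*H)) = (-32 + H)/(2*H))
(r(D(-4, -3)) - 585)*(-4565 - 2113) = ((-32 + 5*(-4))/(2*((5*(-4)))) - 585)*(-4565 - 2113) = ((1/2)*(-32 - 20)/(-20) - 585)*(-6678) = ((1/2)*(-1/20)*(-52) - 585)*(-6678) = (13/10 - 585)*(-6678) = -5837/10*(-6678) = 19489743/5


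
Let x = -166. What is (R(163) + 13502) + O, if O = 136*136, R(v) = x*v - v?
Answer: 4777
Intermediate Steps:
R(v) = -167*v (R(v) = -166*v - v = -167*v)
O = 18496
(R(163) + 13502) + O = (-167*163 + 13502) + 18496 = (-27221 + 13502) + 18496 = -13719 + 18496 = 4777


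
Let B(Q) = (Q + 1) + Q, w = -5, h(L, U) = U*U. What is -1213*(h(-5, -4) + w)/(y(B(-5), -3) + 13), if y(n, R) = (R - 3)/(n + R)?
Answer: -26686/27 ≈ -988.37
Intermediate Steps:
h(L, U) = U²
B(Q) = 1 + 2*Q (B(Q) = (1 + Q) + Q = 1 + 2*Q)
y(n, R) = (-3 + R)/(R + n)
-1213*(h(-5, -4) + w)/(y(B(-5), -3) + 13) = -1213*((-4)² - 5)/((-3 - 3)/(-3 + (1 + 2*(-5))) + 13) = -1213*(16 - 5)/(-6/(-3 + (1 - 10)) + 13) = -13343/(-6/(-3 - 9) + 13) = -13343/(-6/(-12) + 13) = -13343/(-1/12*(-6) + 13) = -13343/(½ + 13) = -13343/27/2 = -13343*2/27 = -1213*22/27 = -26686/27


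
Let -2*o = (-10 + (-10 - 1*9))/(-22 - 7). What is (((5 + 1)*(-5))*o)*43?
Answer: 645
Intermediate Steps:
o = -1/2 (o = -(-10 + (-10 - 1*9))/(2*(-22 - 7)) = -(-10 + (-10 - 9))/(2*(-29)) = -(-10 - 19)*(-1)/(2*29) = -(-29)*(-1)/(2*29) = -1/2*1 = -1/2 ≈ -0.50000)
(((5 + 1)*(-5))*o)*43 = (((5 + 1)*(-5))*(-1/2))*43 = ((6*(-5))*(-1/2))*43 = -30*(-1/2)*43 = 15*43 = 645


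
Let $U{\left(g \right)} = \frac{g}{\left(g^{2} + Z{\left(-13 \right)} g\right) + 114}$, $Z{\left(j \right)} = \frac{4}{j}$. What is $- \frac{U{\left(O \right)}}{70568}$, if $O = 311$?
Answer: $- \frac{4043}{88747093048} \approx -4.5556 \cdot 10^{-8}$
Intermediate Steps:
$U{\left(g \right)} = \frac{g}{114 + g^{2} - \frac{4 g}{13}}$ ($U{\left(g \right)} = \frac{g}{\left(g^{2} + \frac{4}{-13} g\right) + 114} = \frac{g}{\left(g^{2} + 4 \left(- \frac{1}{13}\right) g\right) + 114} = \frac{g}{\left(g^{2} - \frac{4 g}{13}\right) + 114} = \frac{g}{114 + g^{2} - \frac{4 g}{13}}$)
$- \frac{U{\left(O \right)}}{70568} = - \frac{13 \cdot 311 \frac{1}{1482 - 1244 + 13 \cdot 311^{2}}}{70568} = - \frac{13 \cdot 311 \frac{1}{1482 - 1244 + 13 \cdot 96721}}{70568} = - \frac{13 \cdot 311 \frac{1}{1482 - 1244 + 1257373}}{70568} = - \frac{13 \cdot 311 \cdot \frac{1}{1257611}}{70568} = - \frac{4043}{1257611 \cdot 70568} = \left(-1\right) \frac{4043}{88747093048} = - \frac{4043}{88747093048}$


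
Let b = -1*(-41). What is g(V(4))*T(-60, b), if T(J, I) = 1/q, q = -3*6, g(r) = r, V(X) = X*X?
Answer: -8/9 ≈ -0.88889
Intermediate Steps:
V(X) = X²
q = -18
b = 41
T(J, I) = -1/18 (T(J, I) = 1/(-18) = -1/18)
g(V(4))*T(-60, b) = 4²*(-1/18) = 16*(-1/18) = -8/9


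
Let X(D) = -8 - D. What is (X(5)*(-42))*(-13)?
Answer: -7098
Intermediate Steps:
(X(5)*(-42))*(-13) = ((-8 - 1*5)*(-42))*(-13) = ((-8 - 5)*(-42))*(-13) = -13*(-42)*(-13) = 546*(-13) = -7098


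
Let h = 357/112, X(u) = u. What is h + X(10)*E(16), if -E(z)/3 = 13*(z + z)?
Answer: -199629/16 ≈ -12477.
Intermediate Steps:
E(z) = -78*z (E(z) = -39*(z + z) = -39*2*z = -78*z)
h = 51/16 (h = 357*(1/112) = 51/16 ≈ 3.1875)
h + X(10)*E(16) = 51/16 + 10*(-78*16) = 51/16 + 10*(-1248) = 51/16 - 12480 = -199629/16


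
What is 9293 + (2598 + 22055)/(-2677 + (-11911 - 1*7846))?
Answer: 208454509/22434 ≈ 9291.9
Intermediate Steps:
9293 + (2598 + 22055)/(-2677 + (-11911 - 1*7846)) = 9293 + 24653/(-2677 + (-11911 - 7846)) = 9293 + 24653/(-2677 - 19757) = 9293 + 24653/(-22434) = 9293 + 24653*(-1/22434) = 9293 - 24653/22434 = 208454509/22434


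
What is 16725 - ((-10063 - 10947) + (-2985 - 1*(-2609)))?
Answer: 38111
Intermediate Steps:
16725 - ((-10063 - 10947) + (-2985 - 1*(-2609))) = 16725 - (-21010 + (-2985 + 2609)) = 16725 - (-21010 - 376) = 16725 - 1*(-21386) = 16725 + 21386 = 38111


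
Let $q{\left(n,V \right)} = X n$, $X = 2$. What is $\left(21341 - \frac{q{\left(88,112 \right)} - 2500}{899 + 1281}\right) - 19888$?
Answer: $\frac{792466}{545} \approx 1454.1$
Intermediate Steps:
$q{\left(n,V \right)} = 2 n$
$\left(21341 - \frac{q{\left(88,112 \right)} - 2500}{899 + 1281}\right) - 19888 = \left(21341 - \frac{2 \cdot 88 - 2500}{899 + 1281}\right) - 19888 = \left(21341 - \frac{176 - 2500}{2180}\right) - 19888 = \left(21341 - \left(-2324\right) \frac{1}{2180}\right) - 19888 = \left(21341 - - \frac{581}{545}\right) - 19888 = \left(21341 + \frac{581}{545}\right) - 19888 = \frac{11631426}{545} - 19888 = \frac{792466}{545}$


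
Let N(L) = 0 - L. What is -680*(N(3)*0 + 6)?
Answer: -4080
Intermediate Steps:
N(L) = -L
-680*(N(3)*0 + 6) = -680*(-1*3*0 + 6) = -680*(-3*0 + 6) = -680*(0 + 6) = -680*6 = -4080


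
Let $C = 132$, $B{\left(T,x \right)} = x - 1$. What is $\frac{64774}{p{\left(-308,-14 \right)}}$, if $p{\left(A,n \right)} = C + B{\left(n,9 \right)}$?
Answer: $\frac{32387}{70} \approx 462.67$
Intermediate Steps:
$B{\left(T,x \right)} = -1 + x$ ($B{\left(T,x \right)} = x - 1 = -1 + x$)
$p{\left(A,n \right)} = 140$ ($p{\left(A,n \right)} = 132 + \left(-1 + 9\right) = 132 + 8 = 140$)
$\frac{64774}{p{\left(-308,-14 \right)}} = \frac{64774}{140} = 64774 \cdot \frac{1}{140} = \frac{32387}{70}$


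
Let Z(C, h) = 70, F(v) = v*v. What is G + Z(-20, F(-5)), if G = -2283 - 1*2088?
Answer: -4301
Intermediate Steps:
F(v) = v**2
G = -4371 (G = -2283 - 2088 = -4371)
G + Z(-20, F(-5)) = -4371 + 70 = -4301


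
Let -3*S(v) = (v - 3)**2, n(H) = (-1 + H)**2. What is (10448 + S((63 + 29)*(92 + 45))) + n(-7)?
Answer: -158753665/3 ≈ -5.2918e+7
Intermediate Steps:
S(v) = -(-3 + v)**2/3 (S(v) = -(v - 3)**2/3 = -(-3 + v)**2/3)
(10448 + S((63 + 29)*(92 + 45))) + n(-7) = (10448 - (-3 + (63 + 29)*(92 + 45))**2/3) + (-1 - 7)**2 = (10448 - (-3 + 92*137)**2/3) + (-8)**2 = (10448 - (-3 + 12604)**2/3) + 64 = (10448 - 1/3*12601**2) + 64 = (10448 - 1/3*158785201) + 64 = (10448 - 158785201/3) + 64 = -158753857/3 + 64 = -158753665/3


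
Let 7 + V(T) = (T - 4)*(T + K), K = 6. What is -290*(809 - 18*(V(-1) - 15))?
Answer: -479950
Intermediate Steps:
V(T) = -7 + (-4 + T)*(6 + T) (V(T) = -7 + (T - 4)*(T + 6) = -7 + (-4 + T)*(6 + T))
-290*(809 - 18*(V(-1) - 15)) = -290*(809 - 18*((-31 + (-1)² + 2*(-1)) - 15)) = -290*(809 - 18*((-31 + 1 - 2) - 15)) = -290*(809 - 18*(-32 - 15)) = -290*(809 - 18*(-47)) = -290*(809 + 846) = -290*1655 = -479950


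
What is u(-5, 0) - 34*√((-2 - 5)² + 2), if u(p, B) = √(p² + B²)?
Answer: 5 - 34*√51 ≈ -237.81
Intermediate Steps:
u(p, B) = √(B² + p²)
u(-5, 0) - 34*√((-2 - 5)² + 2) = √(0² + (-5)²) - 34*√((-2 - 5)² + 2) = √(0 + 25) - 34*√((-7)² + 2) = √25 - 34*√(49 + 2) = 5 - 34*√51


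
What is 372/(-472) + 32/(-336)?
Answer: -2189/2478 ≈ -0.88337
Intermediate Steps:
372/(-472) + 32/(-336) = 372*(-1/472) + 32*(-1/336) = -93/118 - 2/21 = -2189/2478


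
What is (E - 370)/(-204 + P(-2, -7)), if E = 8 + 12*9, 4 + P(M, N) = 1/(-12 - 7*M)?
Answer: 508/415 ≈ 1.2241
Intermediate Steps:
P(M, N) = -4 + 1/(-12 - 7*M)
E = 116 (E = 8 + 108 = 116)
(E - 370)/(-204 + P(-2, -7)) = (116 - 370)/(-204 + 7*(-7 - 4*(-2))/(12 + 7*(-2))) = -254/(-204 + 7*(-7 + 8)/(12 - 14)) = -254/(-204 + 7*1/(-2)) = -254/(-204 + 7*(-½)*1) = -254/(-204 - 7/2) = -254/(-415/2) = -254*(-2/415) = 508/415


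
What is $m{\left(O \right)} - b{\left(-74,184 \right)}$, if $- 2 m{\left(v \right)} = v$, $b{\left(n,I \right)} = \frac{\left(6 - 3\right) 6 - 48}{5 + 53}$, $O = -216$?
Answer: $\frac{3147}{29} \approx 108.52$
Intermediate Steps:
$b{\left(n,I \right)} = - \frac{15}{29}$ ($b{\left(n,I \right)} = \frac{3 \cdot 6 - 48}{58} = \left(18 - 48\right) \frac{1}{58} = \left(-30\right) \frac{1}{58} = - \frac{15}{29}$)
$m{\left(v \right)} = - \frac{v}{2}$
$m{\left(O \right)} - b{\left(-74,184 \right)} = \left(- \frac{1}{2}\right) \left(-216\right) - - \frac{15}{29} = 108 + \frac{15}{29} = \frac{3147}{29}$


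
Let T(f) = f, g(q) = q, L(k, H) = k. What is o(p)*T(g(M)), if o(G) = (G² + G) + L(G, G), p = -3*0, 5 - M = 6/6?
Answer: 0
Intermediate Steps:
M = 4 (M = 5 - 6/6 = 5 - 1*1 = 5 - 1 = 4)
p = 0
o(G) = G² + 2*G (o(G) = (G² + G) + G = (G + G²) + G = G² + 2*G)
o(p)*T(g(M)) = (0*(2 + 0))*4 = (0*2)*4 = 0*4 = 0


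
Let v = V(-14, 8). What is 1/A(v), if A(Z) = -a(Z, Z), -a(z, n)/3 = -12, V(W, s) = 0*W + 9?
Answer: -1/36 ≈ -0.027778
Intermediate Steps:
V(W, s) = 9 (V(W, s) = 0 + 9 = 9)
a(z, n) = 36 (a(z, n) = -3*(-12) = 36)
v = 9
A(Z) = -36 (A(Z) = -1*36 = -36)
1/A(v) = 1/(-36) = -1/36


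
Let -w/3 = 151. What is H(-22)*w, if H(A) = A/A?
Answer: -453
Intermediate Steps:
w = -453 (w = -3*151 = -453)
H(A) = 1
H(-22)*w = 1*(-453) = -453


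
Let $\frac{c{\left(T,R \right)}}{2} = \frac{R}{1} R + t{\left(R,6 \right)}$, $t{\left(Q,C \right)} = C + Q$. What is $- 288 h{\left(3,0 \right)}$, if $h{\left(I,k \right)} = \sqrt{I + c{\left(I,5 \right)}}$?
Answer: $- 1440 \sqrt{3} \approx -2494.2$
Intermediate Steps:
$c{\left(T,R \right)} = 12 + 2 R + 2 R^{2}$ ($c{\left(T,R \right)} = 2 \left(\frac{R}{1} R + \left(6 + R\right)\right) = 2 \left(R 1 R + \left(6 + R\right)\right) = 2 \left(R R + \left(6 + R\right)\right) = 2 \left(R^{2} + \left(6 + R\right)\right) = 2 \left(6 + R + R^{2}\right) = 12 + 2 R + 2 R^{2}$)
$h{\left(I,k \right)} = \sqrt{72 + I}$ ($h{\left(I,k \right)} = \sqrt{I + \left(12 + 2 \cdot 5 + 2 \cdot 5^{2}\right)} = \sqrt{I + \left(12 + 10 + 2 \cdot 25\right)} = \sqrt{I + \left(12 + 10 + 50\right)} = \sqrt{I + 72} = \sqrt{72 + I}$)
$- 288 h{\left(3,0 \right)} = - 288 \sqrt{72 + 3} = - 288 \sqrt{75} = - 288 \cdot 5 \sqrt{3} = - 1440 \sqrt{3}$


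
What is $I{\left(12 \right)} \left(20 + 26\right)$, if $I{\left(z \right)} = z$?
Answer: $552$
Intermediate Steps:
$I{\left(12 \right)} \left(20 + 26\right) = 12 \left(20 + 26\right) = 12 \cdot 46 = 552$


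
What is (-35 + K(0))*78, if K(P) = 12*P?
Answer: -2730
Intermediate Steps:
(-35 + K(0))*78 = (-35 + 12*0)*78 = (-35 + 0)*78 = -35*78 = -2730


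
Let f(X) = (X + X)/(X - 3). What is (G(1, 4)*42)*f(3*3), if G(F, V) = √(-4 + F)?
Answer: 126*I*√3 ≈ 218.24*I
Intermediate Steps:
f(X) = 2*X/(-3 + X) (f(X) = (2*X)/(-3 + X) = 2*X/(-3 + X))
(G(1, 4)*42)*f(3*3) = (√(-4 + 1)*42)*(2*(3*3)/(-3 + 3*3)) = (√(-3)*42)*(2*9/(-3 + 9)) = ((I*√3)*42)*(2*9/6) = (42*I*√3)*(2*9*(⅙)) = (42*I*√3)*3 = 126*I*√3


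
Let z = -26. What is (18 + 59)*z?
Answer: -2002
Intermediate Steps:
(18 + 59)*z = (18 + 59)*(-26) = 77*(-26) = -2002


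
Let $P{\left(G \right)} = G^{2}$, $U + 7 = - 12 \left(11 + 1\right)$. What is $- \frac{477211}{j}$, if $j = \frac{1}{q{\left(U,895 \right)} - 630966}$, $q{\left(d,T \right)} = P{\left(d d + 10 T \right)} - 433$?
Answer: $-480787506515022$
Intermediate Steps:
$U = -151$ ($U = -7 - 12 \left(11 + 1\right) = -7 - 144 = -151$)
$q{\left(d,T \right)} = -433 + \left(d^{2} + 10 T\right)^{2}$ ($q{\left(d,T \right)} = \left(d d + 10 T\right)^{2} - 433 = \left(d^{2} + 10 T\right)^{2} - 433 = -433 + \left(d^{2} + 10 T\right)^{2}$)
$j = \frac{1}{1007494602}$ ($j = \frac{1}{\left(-433 + \left(\left(-151\right)^{2} + 10 \cdot 895\right)^{2}\right) - 630966} = \frac{1}{\left(-433 + \left(22801 + 8950\right)^{2}\right) - 630966} = \frac{1}{\left(-433 + 31751^{2}\right) - 630966} = \frac{1}{\left(-433 + 1008126001\right) - 630966} = \frac{1}{1008125568 - 630966} = \frac{1}{1007494602} \approx 9.9256 \cdot 10^{-10}$)
$- \frac{477211}{j} = - 477211 \frac{1}{\frac{1}{1007494602}} = \left(-477211\right) 1007494602 = -480787506515022$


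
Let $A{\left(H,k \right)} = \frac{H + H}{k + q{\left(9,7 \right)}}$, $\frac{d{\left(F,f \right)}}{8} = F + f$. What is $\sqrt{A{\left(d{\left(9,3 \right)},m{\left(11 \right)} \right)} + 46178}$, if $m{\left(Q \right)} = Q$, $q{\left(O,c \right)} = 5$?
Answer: $\sqrt{46190} \approx 214.92$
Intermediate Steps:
$d{\left(F,f \right)} = 8 F + 8 f$ ($d{\left(F,f \right)} = 8 \left(F + f\right) = 8 F + 8 f$)
$A{\left(H,k \right)} = \frac{2 H}{5 + k}$ ($A{\left(H,k \right)} = \frac{H + H}{k + 5} = \frac{2 H}{5 + k}$)
$\sqrt{A{\left(d{\left(9,3 \right)},m{\left(11 \right)} \right)} + 46178} = \sqrt{\frac{2 \left(8 \cdot 9 + 8 \cdot 3\right)}{5 + 11} + 46178} = \sqrt{\frac{2 \left(72 + 24\right)}{16} + 46178} = \sqrt{2 \cdot 96 \cdot \frac{1}{16} + 46178} = \sqrt{12 + 46178} = \sqrt{46190}$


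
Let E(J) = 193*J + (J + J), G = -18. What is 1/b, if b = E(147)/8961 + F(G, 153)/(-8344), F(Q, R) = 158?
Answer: 12461764/39627487 ≈ 0.31447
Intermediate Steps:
E(J) = 195*J (E(J) = 193*J + 2*J = 195*J)
b = 39627487/12461764 (b = (195*147)/8961 + 158/(-8344) = 28665*(1/8961) + 158*(-1/8344) = 9555/2987 - 79/4172 = 39627487/12461764 ≈ 3.1799)
1/b = 1/(39627487/12461764) = 12461764/39627487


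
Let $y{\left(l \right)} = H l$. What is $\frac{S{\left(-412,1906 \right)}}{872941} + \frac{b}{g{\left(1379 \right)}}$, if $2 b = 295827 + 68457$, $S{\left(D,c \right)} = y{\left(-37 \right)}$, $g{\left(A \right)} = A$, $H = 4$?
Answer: $\frac{4297270690}{32534747} \approx 132.08$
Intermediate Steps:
$y{\left(l \right)} = 4 l$
$S{\left(D,c \right)} = -148$ ($S{\left(D,c \right)} = 4 \left(-37\right) = -148$)
$b = 182142$ ($b = \frac{295827 + 68457}{2} = \frac{1}{2} \cdot 364284 = 182142$)
$\frac{S{\left(-412,1906 \right)}}{872941} + \frac{b}{g{\left(1379 \right)}} = - \frac{148}{872941} + \frac{182142}{1379} = \left(-148\right) \frac{1}{872941} + 182142 \cdot \frac{1}{1379} = - \frac{4}{23593} + \frac{182142}{1379} = \frac{4297270690}{32534747}$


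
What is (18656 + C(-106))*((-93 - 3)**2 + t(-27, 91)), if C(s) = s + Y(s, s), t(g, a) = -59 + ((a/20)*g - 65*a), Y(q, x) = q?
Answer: 287648013/5 ≈ 5.7530e+7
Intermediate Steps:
t(g, a) = -59 - 65*a + a*g/20 (t(g, a) = -59 + ((a*(1/20))*g - 65*a) = -59 + ((a/20)*g - 65*a) = -59 + (a*g/20 - 65*a) = -59 + (-65*a + a*g/20) = -59 - 65*a + a*g/20)
C(s) = 2*s (C(s) = s + s = 2*s)
(18656 + C(-106))*((-93 - 3)**2 + t(-27, 91)) = (18656 + 2*(-106))*((-93 - 3)**2 + (-59 - 65*91 + (1/20)*91*(-27))) = (18656 - 212)*((-96)**2 + (-59 - 5915 - 2457/20)) = 18444*(9216 - 121937/20) = 18444*(62383/20) = 287648013/5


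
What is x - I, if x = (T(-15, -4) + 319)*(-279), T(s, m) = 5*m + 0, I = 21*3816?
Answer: -163557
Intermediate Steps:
I = 80136
T(s, m) = 5*m
x = -83421 (x = (5*(-4) + 319)*(-279) = (-20 + 319)*(-279) = 299*(-279) = -83421)
x - I = -83421 - 1*80136 = -83421 - 80136 = -163557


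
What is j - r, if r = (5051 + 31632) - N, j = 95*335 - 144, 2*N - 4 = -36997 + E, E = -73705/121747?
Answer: -2860908732/121747 ≈ -23499.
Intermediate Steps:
E = -73705/121747 (E = -73705*1/121747 = -73705/121747 ≈ -0.60539)
N = -2251930238/121747 (N = 2 + (-36997 - 73705/121747)/2 = 2 + (½)*(-4504347464/121747) = 2 - 2252173732/121747 = -2251930238/121747 ≈ -18497.)
j = 31681 (j = 31825 - 144 = 31681)
r = 6717975439/121747 (r = (5051 + 31632) - 1*(-2251930238/121747) = 36683 + 2251930238/121747 = 6717975439/121747 ≈ 55180.)
j - r = 31681 - 1*6717975439/121747 = 31681 - 6717975439/121747 = -2860908732/121747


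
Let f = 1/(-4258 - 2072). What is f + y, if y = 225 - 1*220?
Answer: 31649/6330 ≈ 4.9998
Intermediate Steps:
y = 5 (y = 225 - 220 = 5)
f = -1/6330 (f = 1/(-6330) = -1/6330 ≈ -0.00015798)
f + y = -1/6330 + 5 = 31649/6330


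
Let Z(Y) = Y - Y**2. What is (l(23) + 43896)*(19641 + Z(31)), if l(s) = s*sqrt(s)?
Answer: 821338056 + 430353*sqrt(23) ≈ 8.2340e+8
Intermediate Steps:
l(s) = s**(3/2)
(l(23) + 43896)*(19641 + Z(31)) = (23**(3/2) + 43896)*(19641 + 31*(1 - 1*31)) = (23*sqrt(23) + 43896)*(19641 + 31*(1 - 31)) = (43896 + 23*sqrt(23))*(19641 + 31*(-30)) = (43896 + 23*sqrt(23))*(19641 - 930) = (43896 + 23*sqrt(23))*18711 = 821338056 + 430353*sqrt(23)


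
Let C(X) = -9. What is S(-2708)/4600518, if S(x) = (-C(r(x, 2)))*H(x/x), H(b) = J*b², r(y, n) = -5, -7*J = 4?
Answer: -6/5367271 ≈ -1.1179e-6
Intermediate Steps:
J = -4/7 (J = -⅐*4 = -4/7 ≈ -0.57143)
H(b) = -4*b²/7
S(x) = -36/7 (S(x) = (-1*(-9))*(-4*(x/x)²/7) = 9*(-4/7*1²) = 9*(-4/7*1) = 9*(-4/7) = -36/7)
S(-2708)/4600518 = -36/7/4600518 = -36/7*1/4600518 = -6/5367271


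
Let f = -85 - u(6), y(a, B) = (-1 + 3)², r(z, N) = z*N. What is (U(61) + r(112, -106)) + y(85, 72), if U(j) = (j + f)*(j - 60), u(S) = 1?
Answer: -11893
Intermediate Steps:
r(z, N) = N*z
y(a, B) = 4 (y(a, B) = 2² = 4)
f = -86 (f = -85 - 1*1 = -85 - 1 = -86)
U(j) = (-86 + j)*(-60 + j) (U(j) = (j - 86)*(j - 60) = (-86 + j)*(-60 + j))
(U(61) + r(112, -106)) + y(85, 72) = ((5160 + 61² - 146*61) - 106*112) + 4 = ((5160 + 3721 - 8906) - 11872) + 4 = (-25 - 11872) + 4 = -11897 + 4 = -11893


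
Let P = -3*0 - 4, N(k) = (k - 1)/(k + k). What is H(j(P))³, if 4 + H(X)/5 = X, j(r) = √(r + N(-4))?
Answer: -5875/2 + 133875*I*√6/32 ≈ -2937.5 + 10248.0*I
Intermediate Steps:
N(k) = (-1 + k)/(2*k) (N(k) = (-1 + k)/((2*k)) = (-1 + k)*(1/(2*k)) = (-1 + k)/(2*k))
P = -4 (P = 0 - 4 = -4)
j(r) = √(5/8 + r) (j(r) = √(r + (½)*(-1 - 4)/(-4)) = √(r + (½)*(-¼)*(-5)) = √(r + 5/8) = √(5/8 + r))
H(X) = -20 + 5*X
H(j(P))³ = (-20 + 5*(√(10 + 16*(-4))/4))³ = (-20 + 5*(√(10 - 64)/4))³ = (-20 + 5*(√(-54)/4))³ = (-20 + 5*((3*I*√6)/4))³ = (-20 + 5*(3*I*√6/4))³ = (-20 + 15*I*√6/4)³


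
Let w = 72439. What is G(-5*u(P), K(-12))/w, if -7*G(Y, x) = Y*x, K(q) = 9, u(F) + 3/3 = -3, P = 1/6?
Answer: -180/507073 ≈ -0.00035498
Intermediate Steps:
P = 1/6 ≈ 0.16667
u(F) = -4 (u(F) = -1 - 3 = -4)
G(Y, x) = -Y*x/7
G(-5*u(P), K(-12))/w = -1/7*(-5*(-4))*9/72439 = -1/7*20*9*(1/72439) = -180/7*1/72439 = -180/507073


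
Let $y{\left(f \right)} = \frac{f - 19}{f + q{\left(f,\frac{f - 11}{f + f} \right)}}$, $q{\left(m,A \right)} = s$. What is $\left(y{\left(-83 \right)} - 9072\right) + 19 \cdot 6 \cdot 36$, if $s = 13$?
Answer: $- \frac{173829}{35} \approx -4966.5$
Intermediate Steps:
$q{\left(m,A \right)} = 13$
$y{\left(f \right)} = \frac{-19 + f}{13 + f}$ ($y{\left(f \right)} = \frac{f - 19}{f + 13} = \frac{-19 + f}{13 + f}$)
$\left(y{\left(-83 \right)} - 9072\right) + 19 \cdot 6 \cdot 36 = \left(\frac{-19 - 83}{13 - 83} - 9072\right) + 19 \cdot 6 \cdot 36 = \left(\frac{1}{-70} \left(-102\right) - 9072\right) + 114 \cdot 36 = \left(\left(- \frac{1}{70}\right) \left(-102\right) - 9072\right) + 4104 = \left(\frac{51}{35} - 9072\right) + 4104 = - \frac{317469}{35} + 4104 = - \frac{173829}{35}$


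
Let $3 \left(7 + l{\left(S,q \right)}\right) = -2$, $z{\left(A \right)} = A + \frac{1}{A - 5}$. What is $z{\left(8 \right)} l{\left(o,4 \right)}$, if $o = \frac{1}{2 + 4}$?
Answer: $- \frac{575}{9} \approx -63.889$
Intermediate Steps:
$z{\left(A \right)} = A + \frac{1}{-5 + A}$
$o = \frac{1}{6} \approx 0.16667$
$l{\left(S,q \right)} = - \frac{23}{3}$ ($l{\left(S,q \right)} = -7 + \frac{1}{3} \left(-2\right) = -7 - \frac{2}{3} = - \frac{23}{3}$)
$z{\left(8 \right)} l{\left(o,4 \right)} = \frac{1 + 8^{2} - 40}{-5 + 8} \left(- \frac{23}{3}\right) = \frac{1 + 64 - 40}{3} \left(- \frac{23}{3}\right) = \frac{1}{3} \cdot 25 \left(- \frac{23}{3}\right) = \frac{25}{3} \left(- \frac{23}{3}\right) = - \frac{575}{9}$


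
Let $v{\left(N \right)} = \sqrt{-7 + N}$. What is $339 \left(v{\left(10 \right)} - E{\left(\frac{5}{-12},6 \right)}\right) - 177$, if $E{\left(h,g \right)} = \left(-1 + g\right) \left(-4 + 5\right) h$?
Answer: $\frac{2117}{4} + 339 \sqrt{3} \approx 1116.4$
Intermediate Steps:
$E{\left(h,g \right)} = h \left(-1 + g\right)$ ($E{\left(h,g \right)} = \left(-1 + g\right) 1 h = \left(-1 + g\right) h = h \left(-1 + g\right)$)
$339 \left(v{\left(10 \right)} - E{\left(\frac{5}{-12},6 \right)}\right) - 177 = 339 \left(\sqrt{-7 + 10} - \frac{5}{-12} \left(-1 + 6\right)\right) - 177 = 339 \left(\sqrt{3} - 5 \left(- \frac{1}{12}\right) 5\right) - 177 = 339 \left(\sqrt{3} - \left(- \frac{5}{12}\right) 5\right) - 177 = 339 \left(\sqrt{3} - - \frac{25}{12}\right) - 177 = 339 \left(\sqrt{3} + \frac{25}{12}\right) - 177 = 339 \left(\frac{25}{12} + \sqrt{3}\right) - 177 = \left(\frac{2825}{4} + 339 \sqrt{3}\right) - 177 = \frac{2117}{4} + 339 \sqrt{3}$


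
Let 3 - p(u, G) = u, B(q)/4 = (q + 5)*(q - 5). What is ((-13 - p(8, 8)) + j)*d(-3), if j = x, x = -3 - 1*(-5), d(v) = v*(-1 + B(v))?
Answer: -1170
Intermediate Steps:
B(q) = 4*(-5 + q)*(5 + q) (B(q) = 4*((q + 5)*(q - 5)) = 4*((5 + q)*(-5 + q)) = 4*((-5 + q)*(5 + q)) = 4*(-5 + q)*(5 + q))
d(v) = v*(-101 + 4*v**2) (d(v) = v*(-1 + (-100 + 4*v**2)) = v*(-101 + 4*v**2))
p(u, G) = 3 - u
x = 2 (x = -3 + 5 = 2)
j = 2
((-13 - p(8, 8)) + j)*d(-3) = ((-13 - (3 - 1*8)) + 2)*(-3*(-101 + 4*(-3)**2)) = ((-13 - (3 - 8)) + 2)*(-3*(-101 + 4*9)) = ((-13 - 1*(-5)) + 2)*(-3*(-101 + 36)) = ((-13 + 5) + 2)*(-3*(-65)) = (-8 + 2)*195 = -6*195 = -1170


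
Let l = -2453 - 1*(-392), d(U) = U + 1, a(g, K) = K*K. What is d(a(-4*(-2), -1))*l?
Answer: -4122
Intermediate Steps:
a(g, K) = K**2
d(U) = 1 + U
l = -2061 (l = -2453 + 392 = -2061)
d(a(-4*(-2), -1))*l = (1 + (-1)**2)*(-2061) = (1 + 1)*(-2061) = 2*(-2061) = -4122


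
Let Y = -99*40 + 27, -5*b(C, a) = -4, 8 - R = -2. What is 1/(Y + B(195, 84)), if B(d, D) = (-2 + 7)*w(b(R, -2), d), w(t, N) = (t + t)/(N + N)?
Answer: -195/766931 ≈ -0.00025426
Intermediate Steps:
R = 10 (R = 8 - 1*(-2) = 8 + 2 = 10)
b(C, a) = ⅘ (b(C, a) = -⅕*(-4) = ⅘)
w(t, N) = t/N (w(t, N) = (2*t)/((2*N)) = (2*t)*(1/(2*N)) = t/N)
Y = -3933 (Y = -3960 + 27 = -3933)
B(d, D) = 4/d (B(d, D) = (-2 + 7)*(4/(5*d)) = 5*(4/(5*d)) = 4/d)
1/(Y + B(195, 84)) = 1/(-3933 + 4/195) = 1/(-766931/195) = -195/766931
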